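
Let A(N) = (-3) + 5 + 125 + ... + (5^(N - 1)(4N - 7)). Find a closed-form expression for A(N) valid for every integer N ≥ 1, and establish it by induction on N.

We claim A(N) = 5^N(N - 2) + 2 for all N ≥ 1.
When N = 1: A(1) = -3, and the closed form gives -3. They agree.
Inductive step: suppose the statement holds for some p ≥ 1, so A(p) = 5^p(p - 2) + 2.
Then A(p+1) = A(p) + (5^p(4p - 3)) = (5^p(p - 2) + 2) + (5^p(4p - 3)).
Simplifying, A(p+1) = 5^(p + 1)p - 5^(p + 1) + 2 = 5^(p+1)((p+1) - 2) + 2,
which is the closed form with N = p+1.
By the principle of mathematical induction, the result holds for all N ≥ 1.

A(N) = 5^N(N - 2) + 2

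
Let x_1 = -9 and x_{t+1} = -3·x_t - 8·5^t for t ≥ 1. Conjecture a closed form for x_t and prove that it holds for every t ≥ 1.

Computing the first terms: x_1 = -9, x_2 = -13, x_3 = -161. This suggests x_t = -4(-3)^(t - 1) - 5^t.
For the base case t = 1: the formula gives -9 = -9 = x_1.
Inductive step: assume the claim holds for t = k, so x_k = -4(-3)^(k - 1) - 5^k.
Then x_{k+1} = -3·x_k - 8·5^k = -3·(-4(-3)^(k - 1) - 5^k) - 8·5^k = -4(-3)^k - 5^(k + 1) = -4(-3)^((k+1) - 1) - 5^(k+1),
which is the claimed formula at t = k+1.
Hence, by induction on t, the claim holds for every t ≥ 1.

x_t = -4(-3)^(t - 1) - 5^t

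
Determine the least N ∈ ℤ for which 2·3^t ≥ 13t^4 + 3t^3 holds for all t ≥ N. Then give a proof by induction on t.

N = 11

At t = 10: 118098 < 133000, so the inequality fails and N ≥ 11. We prove 2·3^t ≥ 13t^4 + 3t^3 for all t ≥ 11.
Base case (t = 11): 2·3^t = 354294 and 13t^4 + 3t^3 = 194326, so 354294 ≥ 194326.
Inductive step: assume the claim holds for t = i, so 2·3^i ≥ 13i^4 + 3i^3.
Then 2·3^(i + 1) = 3·(2·3^i) ≥ 3·(13i^4 + 3i^3).
Also, for i ≥ 11 we have 3·(13i^4 + 3i^3) ≥ 13(i+1)^4 + 3(i+1)^3, since 3·(13i^4 + 3i^3) − (13(i+1)^4 + 3(i+1)^3) = 26i^4 - 46i^3 - 87i^2 - 61i - 16, which is nonnegative for all i ≥ 11.
Combining, 2·3^(i + 1) ≥ 13(i+1)^4 + 3(i+1)^3.
This completes the induction.
Hence the smallest such N is 11.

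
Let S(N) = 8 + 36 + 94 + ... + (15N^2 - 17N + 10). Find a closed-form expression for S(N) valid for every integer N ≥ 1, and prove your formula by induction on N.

S(N) = N(5N^2 - N + 4)

We claim S(N) = N(5N^2 - N + 4) for all N ≥ 1.
Base case (N = 1): S(1) = 8, and the closed form gives 8. They agree.
Inductive step: suppose the statement holds for some m ≥ 1, so S(m) = m(5m^2 - m + 4).
Then S(m+1) = S(m) + (15m^2 + 13m + 8) = (m(5m^2 - m + 4)) + (15m^2 + 13m + 8).
Simplifying, S(m+1) = (m + 1)(5m^2 + 9m + 8) = (m+1)(5(m+1)^2 - (m+1) + 4),
which is the closed form with N = m+1.
By induction, the statement is established for all N ≥ 1.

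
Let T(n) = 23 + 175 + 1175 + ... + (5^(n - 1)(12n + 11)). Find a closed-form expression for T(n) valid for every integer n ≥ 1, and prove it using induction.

We claim T(n) = 5^n(3n + 2) - 2 for all n ≥ 1.
When n = 1: T(1) = 23, and the closed form gives 23. They agree.
Inductive step: suppose the statement holds for some m ≥ 1, so T(m) = 5^m(3m + 2) - 2.
Then T(m+1) = T(m) + (5^m(12m + 23)) = (5^m(3m + 2) - 2) + (5^m(12m + 23)).
Simplifying, T(m+1) = 15·5^m·m + 25·5^m - 2 = 5^(m+1)(3(m+1) + 2) - 2,
which is the closed form with n = m+1.
Hence, by induction on n, the claim holds for every n ≥ 1.

T(n) = 5^n(3n + 2) - 2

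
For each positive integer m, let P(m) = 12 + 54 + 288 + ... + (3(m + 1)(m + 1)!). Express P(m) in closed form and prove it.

We claim P(m) = 3(m + 2)! - 6 for all m ≥ 1.
When m = 1: P(1) = 12, and the closed form gives 12. They agree.
Suppose the result is true for m = r, so P(r) = 3(r + 2)! - 6.
Then P(r+1) = P(r) + (3(r + 2)(r + 2)!) = (3(r + 2)! - 6) + (3(r + 2)(r + 2)!).
Simplifying, P(r+1) = 3((r+1) + 2)! - 6,
which is the closed form with m = r+1.
By the principle of mathematical induction, the result holds for all m ≥ 1.

P(m) = 3(m + 2)! - 6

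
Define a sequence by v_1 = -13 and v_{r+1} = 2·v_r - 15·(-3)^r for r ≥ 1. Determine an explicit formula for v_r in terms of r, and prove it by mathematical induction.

Computing the first terms: v_1 = -13, v_2 = 19, v_3 = -97. This suggests v_r = -(-3)^(r + 1) - 2^(r + 1).
When r = 1: the formula gives -13 = -13 = v_1.
For the inductive step, assume it holds for an arbitrary p ≥ 1, so v_p = -(-3)^(p + 1) - 2^(p + 1).
Then v_{p+1} = 2·v_p - 15·(-3)^p = 2·(-(-3)^(p + 1) - 2^(p + 1)) - 15·(-3)^p = -(-3)^(p + 2) - 2^(p + 2) = -(-3)^((p+1) + 1) - 2^((p+1) + 1),
which is the claimed formula at r = p+1.
By the principle of mathematical induction, the result holds for all r ≥ 1.

v_r = -(-3)^(r + 1) - 2^(r + 1)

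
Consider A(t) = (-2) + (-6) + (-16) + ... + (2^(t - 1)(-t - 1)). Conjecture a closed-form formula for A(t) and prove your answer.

We claim A(t) = -2^t·t for all t ≥ 1.
Base step (t = 1): A(1) = -2, and the closed form gives -2. They agree.
For the inductive step, assume it holds for an arbitrary i ≥ 1, so A(i) = -2^i·i.
Then A(i+1) = A(i) + (2^i(-i - 2)) = (-2^i·i) + (2^i(-i - 2)).
Simplifying, A(i+1) = 2^(i + 1)(-i - 1) = -2^(i+1)·(i+1),
which is the closed form with t = i+1.
By the principle of mathematical induction, the result holds for all t ≥ 1.

A(t) = -2^t·t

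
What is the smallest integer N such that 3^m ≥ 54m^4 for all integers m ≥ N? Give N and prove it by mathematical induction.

At m = 12: 531441 < 1119744, so the inequality fails and N ≥ 13. We prove 3^m ≥ 54m^4 for all m ≥ 13.
Base case (m = 13): 3^m = 1594323 and 54m^4 = 1542294, so 1594323 ≥ 1542294.
Inductive step: suppose the statement holds for some i ≥ 13, so 3^i ≥ 54i^4.
Then 3^(i + 1) = 3·(3^i) ≥ 3·(54i^4).
Also, for i ≥ 13 we have 3·(54i^4) ≥ 54(i+1)^4, since 3 ≥ (1 + 1/i)^4 for all i ≥ 13.
Combining, 3^(i + 1) ≥ 54(i+1)^4.
By the principle of mathematical induction, the result holds for all m ≥ 13.
Hence the smallest such N is 13.

N = 13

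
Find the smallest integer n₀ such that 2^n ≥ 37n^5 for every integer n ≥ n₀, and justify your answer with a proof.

At n = 29: 536870912 < 758912513, so the inequality fails and n₀ ≥ 30. We prove 2^n ≥ 37n^5 for all n ≥ 30.
Base case (n = 30): 2^n = 1073741824 and 37n^5 = 899100000, so 1073741824 ≥ 899100000.
Inductive step: assume the claim holds for n = i, so 2^i ≥ 37i^5.
Then 2^(i + 1) = 2·(2^i) ≥ 2·(37i^5).
Also, for i ≥ 30 we have 2·(37i^5) ≥ 37(i+1)^5, since 2 ≥ (1 + 1/i)^5 for all i ≥ 30.
Combining, 2^(i + 1) ≥ 37(i+1)^5.
This completes the induction.
Hence the smallest such n₀ is 30.

n₀ = 30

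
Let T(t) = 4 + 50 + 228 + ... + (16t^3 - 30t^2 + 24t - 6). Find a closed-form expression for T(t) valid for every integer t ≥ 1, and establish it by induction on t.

We claim T(t) = t(4t^3 - 2t^2 + t + 1) for all t ≥ 1.
Base case (t = 1): T(1) = 4, and the closed form gives 4. They agree.
Inductive step: suppose the statement holds for some k ≥ 1, so T(k) = k(4k^3 - 2k^2 + k + 1).
Then T(k+1) = T(k) + (16k^3 + 18k^2 + 12k + 4) = (k(4k^3 - 2k^2 + k + 1)) + (16k^3 + 18k^2 + 12k + 4).
Simplifying, T(k+1) = (k + 1)(4k^3 + 10k^2 + 9k + 4) = (k+1)(4(k+1)^3 - 2(k+1)^2 + (k+1) + 1),
which is the closed form with t = k+1.
This completes the induction.

T(t) = t(4t^3 - 2t^2 + t + 1)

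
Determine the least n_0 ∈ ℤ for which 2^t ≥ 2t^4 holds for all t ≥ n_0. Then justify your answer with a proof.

At t = 17: 131072 < 167042, so the inequality fails and n_0 ≥ 18. We prove 2^t ≥ 2t^4 for all t ≥ 18.
For the base case t = 18: 2^t = 262144 and 2t^4 = 209952, so 262144 ≥ 209952.
Suppose the result is true for t = m, so 2^m ≥ 2m^4.
Then 2^(m + 1) = 2·(2^m) ≥ 2·(2m^4).
Also, for m ≥ 18 we have 2·(2m^4) ≥ 2(m+1)^4, since 2 ≥ (1 + 1/m)^4 for all m ≥ 18.
Combining, 2^(m + 1) ≥ 2(m+1)^4.
By induction, the statement is established for all t ≥ 18.
Hence the smallest such n_0 is 18.

n_0 = 18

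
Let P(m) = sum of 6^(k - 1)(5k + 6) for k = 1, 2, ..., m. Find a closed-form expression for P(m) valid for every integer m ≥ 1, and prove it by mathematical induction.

P(m) = 6^m(m + 1) - 1

We claim P(m) = 6^m(m + 1) - 1 for all m ≥ 1.
Base case (m = 1): P(1) = 11, and the closed form gives 11. They agree.
Inductive step: suppose the statement holds for some k ≥ 1, so P(k) = 6^k(k + 1) - 1.
Then P(k+1) = P(k) + (6^k(5k + 11)) = (6^k(k + 1) - 1) + (6^k(5k + 11)).
Simplifying, P(k+1) = 6·6^k·k + 12·6^k - 1 = 6^(k+1)((k+1) + 1) - 1,
which is the closed form with m = k+1.
This completes the induction.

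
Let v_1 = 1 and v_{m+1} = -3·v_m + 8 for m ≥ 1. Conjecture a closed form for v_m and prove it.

Computing the first terms: v_1 = 1, v_2 = 5, v_3 = -7. This suggests v_m = -(-3)^(m - 1) + 2.
Base case (m = 1): the formula gives 1 = 1 = v_1.
Inductive step: suppose the statement holds for some p ≥ 1, so v_p = -(-3)^(p - 1) + 2.
Then v_{p+1} = -3·v_p + 8 = -3·(-(-3)^(p - 1) + 2) + 8 = -(-3)^p + 2 = -(-3)^((p+1) - 1) + 2,
which is the claimed formula at m = p+1.
This completes the induction.

v_m = -(-3)^(m - 1) + 2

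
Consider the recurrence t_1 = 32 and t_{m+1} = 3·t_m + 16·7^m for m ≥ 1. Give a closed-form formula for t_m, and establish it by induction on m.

Computing the first terms: t_1 = 32, t_2 = 208, t_3 = 1408. This suggests t_m = 4·3^(m - 1) + 4·7^m.
When m = 1: the formula gives 32 = 32 = t_1.
For the inductive step, assume it holds for an arbitrary i ≥ 1, so t_i = 4·3^(i - 1) + 4·7^i.
Then t_{i+1} = 3·t_i + 16·7^i = 3·(4·3^(i - 1) + 4·7^i) + 16·7^i = 4·3^i + 4·7^(i + 1) = 4·3^((i+1) - 1) + 4·7^(i+1),
which is the claimed formula at m = i+1.
By induction, the statement is established for all m ≥ 1.

t_m = 4·3^(m - 1) + 4·7^m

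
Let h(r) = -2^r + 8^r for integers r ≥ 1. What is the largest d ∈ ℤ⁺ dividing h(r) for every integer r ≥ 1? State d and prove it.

Computing the first values: h(1) = 6 and h(2) = 60; gcd(6, 60) = 6, so d ≤ 6.
We prove 6 | -2^r + 8^r for all r ≥ 1 by induction on r.
For the base case r = 1: h(1) = 6 = 6·(1), so 6 | h(1).
Inductive step: assume the claim holds for r = i, i.e. 6 | h(i). Then
8^{i+1} − 2^{i+1} = 8·8^i − 2·2^i = 8·(8^i − 2^i) + (6)·2^i. The first term is divisible by 6 by the inductive hypothesis, and the second term (6)·2^i is divisible by 6 since 6 | 6. Hence 6 | h(i+1).
By induction, the statement is established for all r ≥ 1.
Therefore the largest such d is 6.

d = 6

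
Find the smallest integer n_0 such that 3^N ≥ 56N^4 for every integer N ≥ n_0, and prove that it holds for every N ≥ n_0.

At N = 13: 1594323 < 1599416, so the inequality fails and n_0 ≥ 14. We prove 3^N ≥ 56N^4 for all N ≥ 14.
Base step (N = 14): 3^N = 4782969 and 56N^4 = 2151296, so 4782969 ≥ 2151296.
Inductive step: assume the claim holds for N = k, so 3^k ≥ 56k^4.
Then 3^(k + 1) = 3·(3^k) ≥ 3·(56k^4).
Also, for k ≥ 14 we have 3·(56k^4) ≥ 56(k+1)^4, since 3 ≥ (1 + 1/k)^4 for all k ≥ 14.
Combining, 3^(k + 1) ≥ 56(k+1)^4.
By the principle of mathematical induction, the result holds for all N ≥ 14.
Hence the smallest such n_0 is 14.

n_0 = 14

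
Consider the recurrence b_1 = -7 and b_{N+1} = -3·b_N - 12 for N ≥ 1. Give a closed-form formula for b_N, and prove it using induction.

Computing the first terms: b_1 = -7, b_2 = 9, b_3 = -39. This suggests b_N = -4(-3)^(N - 1) - 3.
For the base case N = 1: the formula gives -7 = -7 = b_1.
For the inductive step, assume it holds for an arbitrary j ≥ 1, so b_j = -4(-3)^(j - 1) - 3.
Then b_{j+1} = -3·b_j - 12 = -3·(-4(-3)^(j - 1) - 3) - 12 = -4(-3)^j - 3 = -4(-3)^((j+1) - 1) - 3,
which is the claimed formula at N = j+1.
By the principle of mathematical induction, the result holds for all N ≥ 1.

b_N = -4(-3)^(N - 1) - 3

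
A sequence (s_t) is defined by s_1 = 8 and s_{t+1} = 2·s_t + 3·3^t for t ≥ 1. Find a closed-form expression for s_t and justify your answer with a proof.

s_t = -2^(t - 1) + 3^(t + 1)

Computing the first terms: s_1 = 8, s_2 = 25, s_3 = 77. This suggests s_t = -2^(t - 1) + 3^(t + 1).
For the base case t = 1: the formula gives 8 = 8 = s_1.
Inductive step: assume the claim holds for t = j, so s_j = -2^(j - 1) + 3^(j + 1).
Then s_{j+1} = 2·s_j + 3·3^j = 2·(-2^(j - 1) + 3^(j + 1)) + 3·3^j = -2^j + 3^(j + 2) = -2^((j+1) - 1) + 3^((j+1) + 1),
which is the claimed formula at t = j+1.
This completes the induction.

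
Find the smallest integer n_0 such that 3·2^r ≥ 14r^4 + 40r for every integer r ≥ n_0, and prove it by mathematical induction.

n_0 = 20

At r = 19: 1572864 < 1825254, so the inequality fails and n_0 ≥ 20. We prove 3·2^r ≥ 14r^4 + 40r for all r ≥ 20.
Base step (r = 20): 3·2^r = 3145728 and 14r^4 + 40r = 2240800, so 3145728 ≥ 2240800.
Inductive step: suppose the statement holds for some i ≥ 20, so 3·2^i ≥ 14i^4 + 40i.
Then 3·2^(i + 1) = 2·(3·2^i) ≥ 2·(14i^4 + 40i).
Also, for i ≥ 20 we have 2·(14i^4 + 40i) ≥ 14(i+1)^4 + 40(i+1), since 2·(14i^4 + 40i) − (14(i+1)^4 + 40(i+1)) = 14i^4 - 56i^3 - 84i^2 - 16i - 54, which is nonnegative for all i ≥ 20.
Combining, 3·2^(i + 1) ≥ 14(i+1)^4 + 40(i+1).
Hence, by induction on r, the claim holds for every r ≥ 20.
Hence the smallest such n_0 is 20.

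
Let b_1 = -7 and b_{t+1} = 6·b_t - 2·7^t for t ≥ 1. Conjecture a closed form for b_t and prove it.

b_t = 7·6^(t - 1) - 2·7^t

Computing the first terms: b_1 = -7, b_2 = -56, b_3 = -434. This suggests b_t = 7·6^(t - 1) - 2·7^t.
For the base case t = 1: the formula gives -7 = -7 = b_1.
Inductive step: suppose the statement holds for some p ≥ 1, so b_p = 7·6^(p - 1) - 2·7^p.
Then b_{p+1} = 6·b_p - 2·7^p = 6·(7·6^(p - 1) - 2·7^p) - 2·7^p = 7·6^p - 2·7^(p + 1) = 7·6^((p+1) - 1) - 2·7^(p+1),
which is the claimed formula at t = p+1.
By the principle of mathematical induction, the result holds for all t ≥ 1.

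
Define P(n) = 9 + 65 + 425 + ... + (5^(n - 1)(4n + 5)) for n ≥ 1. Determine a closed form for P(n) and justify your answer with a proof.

P(n) = 5^n(n + 1) - 1

We claim P(n) = 5^n(n + 1) - 1 for all n ≥ 1.
When n = 1: P(1) = 9, and the closed form gives 9. They agree.
Inductive step: assume the claim holds for n = m, so P(m) = 5^m(m + 1) - 1.
Then P(m+1) = P(m) + (5^m(4m + 9)) = (5^m(m + 1) - 1) + (5^m(4m + 9)).
Simplifying, P(m+1) = 5·5^m·m + 10·5^m - 1 = 5^(m+1)((m+1) + 1) - 1,
which is the closed form with n = m+1.
By the principle of mathematical induction, the result holds for all n ≥ 1.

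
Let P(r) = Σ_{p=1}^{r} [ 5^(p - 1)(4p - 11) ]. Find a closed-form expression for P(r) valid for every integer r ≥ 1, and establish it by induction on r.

P(r) = 5^r(r - 3) + 3

We claim P(r) = 5^r(r - 3) + 3 for all r ≥ 1.
For the base case r = 1: P(1) = -7, and the closed form gives -7. They agree.
For the inductive step, assume it holds for an arbitrary p ≥ 1, so P(p) = 5^p(p - 3) + 3.
Then P(p+1) = P(p) + (5^p(4p - 7)) = (5^p(p - 3) + 3) + (5^p(4p - 7)).
Simplifying, P(p+1) = 5·5^p·p - 10·5^p + 3 = 5^(p+1)((p+1) - 3) + 3,
which is the closed form with r = p+1.
Hence, by induction on r, the claim holds for every r ≥ 1.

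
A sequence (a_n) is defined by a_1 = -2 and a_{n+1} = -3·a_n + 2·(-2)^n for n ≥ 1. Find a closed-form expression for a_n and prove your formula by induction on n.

a_n = -(-2)^(n + 1) + 2(-3)^(n - 1)

Computing the first terms: a_1 = -2, a_2 = 2, a_3 = 2. This suggests a_n = -(-2)^(n + 1) + 2(-3)^(n - 1).
Base case (n = 1): the formula gives -2 = -2 = a_1.
Inductive step: suppose the statement holds for some i ≥ 1, so a_i = -(-2)^(i + 1) + 2(-3)^(i - 1).
Then a_{i+1} = -3·a_i + 2·(-2)^i = -3·(-(-2)^(i + 1) + 2(-3)^(i - 1)) + 2·(-2)^i = -(-2)^(i + 2) + 2(-3)^i = -(-2)^((i+1) + 1) + 2(-3)^((i+1) - 1),
which is the claimed formula at n = i+1.
By the principle of mathematical induction, the result holds for all n ≥ 1.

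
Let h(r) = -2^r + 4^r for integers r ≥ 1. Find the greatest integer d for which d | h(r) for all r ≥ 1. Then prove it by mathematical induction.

d = 2

Computing the first values: h(1) = 2 and h(2) = 12; gcd(2, 12) = 2, so d ≤ 2.
We prove 2 | -2^r + 4^r for all r ≥ 1 by induction on r.
For the base case r = 1: h(1) = 2 = 2·(1), so 2 | h(1).
Inductive step: suppose the statement holds for some m ≥ 1, i.e. 2 | h(m). Then
4^{m+1} − 2^{m+1} = 4·4^m − 2·2^m = 4·(4^m − 2^m) + (2)·2^m. The first term is divisible by 2 by the inductive hypothesis, and the second term (2)·2^m is divisible by 2 since 2 | 2. Hence 2 | h(m+1).
Hence, by induction on r, the claim holds for every r ≥ 1.
Therefore the largest such d is 2.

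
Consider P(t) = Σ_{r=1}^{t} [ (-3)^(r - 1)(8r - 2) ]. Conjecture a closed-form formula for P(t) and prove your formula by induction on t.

P(t) = -2(-3)^t·t

We claim P(t) = -2(-3)^t·t for all t ≥ 1.
Base step (t = 1): P(1) = 6, and the closed form gives 6. They agree.
Inductive step: assume the claim holds for t = r, so P(r) = -2(-3)^r·r.
Then P(r+1) = P(r) + ((-3)^r(8r + 6)) = (-2(-3)^r·r) + ((-3)^r(8r + 6)).
Simplifying, P(r+1) = 6(-3)^r(r + 1) = -2(-3)^(r+1)·(r+1),
which is the closed form with t = r+1.
By induction, the statement is established for all t ≥ 1.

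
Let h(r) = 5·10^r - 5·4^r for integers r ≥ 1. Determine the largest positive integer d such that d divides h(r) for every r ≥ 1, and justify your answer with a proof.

Computing the first values: h(1) = 30 and h(2) = 420; gcd(30, 420) = 30, so d ≤ 30.
We prove 30 | 5·10^r - 5·4^r for all r ≥ 1 by induction on r.
For the base case r = 1: h(1) = 30 = 30·(1), so 30 | h(1).
For the inductive step, assume it holds for an arbitrary i ≥ 1, i.e. 30 | h(i). Then
h(i+1) − 10·h(i) = (5·10^(i+1) - 5·4^(i+1)) − 10·(5·10^i - 5·4^i) = (-5)·4^i·(4 − 10) = (30)·4^i. Since 30 | h(i) by the inductive hypothesis, 30 | 10·h(i); and 30 | 30 since 30 = 30·1. Therefore 30 | h(i+1).
This completes the induction.
Therefore the largest such d is 30.

d = 30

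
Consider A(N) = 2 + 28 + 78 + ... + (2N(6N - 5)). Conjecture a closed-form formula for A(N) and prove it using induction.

We claim A(N) = N(N + 1)(4N - 3) for all N ≥ 1.
Base case (N = 1): A(1) = 2, and the closed form gives 2. They agree.
For the inductive step, assume it holds for an arbitrary m ≥ 1, so A(m) = m(4m^2 + m - 3).
Then A(m+1) = A(m) + (2(m + 1)(6m + 1)) = (m(4m^2 + m - 3)) + (2(m + 1)(6m + 1)).
Simplifying, A(m+1) = (m + 1)(m + 2)(4m + 1) = (m+1)((m+1) + 1)(4(m+1) - 3),
which is the closed form with N = m+1.
This completes the induction.

A(N) = N(N + 1)(4N - 3)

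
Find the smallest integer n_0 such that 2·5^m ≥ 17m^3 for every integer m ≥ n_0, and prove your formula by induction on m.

At m = 3: 250 < 459, so the inequality fails and n_0 ≥ 4. We prove 2·5^m ≥ 17m^3 for all m ≥ 4.
When m = 4: 2·5^m = 1250 and 17m^3 = 1088, so 1250 ≥ 1088.
Inductive step: assume the claim holds for m = r, so 2·5^r ≥ 17r^3.
Then 2·5^(r + 1) = 5·(2·5^r) ≥ 5·(17r^3).
Also, for r ≥ 4 we have 5·(17r^3) ≥ 17(r+1)^3, since 5 ≥ (1 + 1/r)^3 for all r ≥ 4.
Combining, 2·5^(r + 1) ≥ 17(r+1)^3.
This completes the induction.
Hence the smallest such n_0 is 4.

n_0 = 4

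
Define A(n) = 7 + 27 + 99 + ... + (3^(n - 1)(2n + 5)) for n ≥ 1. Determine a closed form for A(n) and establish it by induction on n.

A(n) = 3^n(n + 2) - 2

We claim A(n) = 3^n(n + 2) - 2 for all n ≥ 1.
Base step (n = 1): A(1) = 7, and the closed form gives 7. They agree.
Inductive step: suppose the statement holds for some p ≥ 1, so A(p) = 3^p(p + 2) - 2.
Then A(p+1) = A(p) + (3^p(2p + 7)) = (3^p(p + 2) - 2) + (3^p(2p + 7)).
Simplifying, A(p+1) = 3^(p + 1)p + 3^(p + 2) - 2 = 3^(p+1)((p+1) + 2) - 2,
which is the closed form with n = p+1.
Hence, by induction on n, the claim holds for every n ≥ 1.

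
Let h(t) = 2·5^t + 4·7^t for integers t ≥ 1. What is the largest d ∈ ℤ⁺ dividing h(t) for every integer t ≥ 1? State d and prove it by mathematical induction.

Computing the first values: h(1) = 38 and h(2) = 246; gcd(38, 246) = 2, so d ≤ 2.
We prove 2 | 2·5^t + 4·7^t for all t ≥ 1 by induction on t.
When t = 1: h(1) = 38 = 2·(19), so 2 | h(1).
For the inductive step, assume it holds for an arbitrary r ≥ 1, i.e. 2 | h(r). Then
h(r+1) − 7·h(r) = (2·5^(r+1) + 4·7^(r+1)) − 7·(2·5^r + 4·7^r) = (2)·5^r·(5 − 7) = (-4)·5^r. Since 2 | h(r) by the inductive hypothesis, 2 | 7·h(r); and 2 | -4 since -4 = 2·-2. Therefore 2 | h(r+1).
By the principle of mathematical induction, the result holds for all t ≥ 1.
Therefore the largest such d is 2.

d = 2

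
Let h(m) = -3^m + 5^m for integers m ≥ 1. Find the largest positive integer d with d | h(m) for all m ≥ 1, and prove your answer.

Computing the first values: h(1) = 2 and h(2) = 16; gcd(2, 16) = 2, so d ≤ 2.
We prove 2 | -3^m + 5^m for all m ≥ 1 by induction on m.
When m = 1: h(1) = 2 = 2·(1), so 2 | h(1).
Suppose the result is true for m = j, i.e. 2 | h(j). Then
5^{j+1} − 3^{j+1} = 5·5^j − 3·3^j = 5·(5^j − 3^j) + (2)·3^j. The first term is divisible by 2 by the inductive hypothesis, and the second term (2)·3^j is divisible by 2 since 2 | 2. Hence 2 | h(j+1).
Hence, by induction on m, the claim holds for every m ≥ 1.
Therefore the largest such d is 2.

d = 2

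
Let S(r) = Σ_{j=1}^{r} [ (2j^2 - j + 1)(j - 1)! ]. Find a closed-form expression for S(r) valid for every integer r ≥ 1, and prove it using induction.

We claim S(r) = (2r + 1)r! - 1 for all r ≥ 1.
For the base case r = 1: S(1) = 2, and the closed form gives 2. They agree.
For the inductive step, assume it holds for an arbitrary j ≥ 1, so S(j) = (2j + 1)j! - 1.
Then S(j+1) = S(j) + ((2j^2 + 3j + 2)j!) = ((2j + 1)j! - 1) + ((2j^2 + 3j + 2)j!).
Simplifying, S(j+1) = (2(j+1) + 1)(j+1)! - 1,
which is the closed form with r = j+1.
By the principle of mathematical induction, the result holds for all r ≥ 1.

S(r) = (2r + 1)r! - 1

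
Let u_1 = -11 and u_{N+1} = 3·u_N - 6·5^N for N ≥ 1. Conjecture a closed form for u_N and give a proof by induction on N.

Computing the first terms: u_1 = -11, u_2 = -63, u_3 = -339. This suggests u_N = 4·3^(N - 1) - 3·5^N.
Base case (N = 1): the formula gives -11 = -11 = u_1.
For the inductive step, assume it holds for an arbitrary r ≥ 1, so u_r = 4·3^(r - 1) - 3·5^r.
Then u_{r+1} = 3·u_r - 6·5^r = 3·(4·3^(r - 1) - 3·5^r) - 6·5^r = 4·3^r - 3·5^(r + 1) = 4·3^((r+1) - 1) - 3·5^(r+1),
which is the claimed formula at N = r+1.
By the principle of mathematical induction, the result holds for all N ≥ 1.

u_N = 4·3^(N - 1) - 3·5^N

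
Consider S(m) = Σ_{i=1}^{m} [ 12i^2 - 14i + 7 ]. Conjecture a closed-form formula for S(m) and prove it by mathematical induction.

We claim S(m) = m(4m^2 - m + 2) for all m ≥ 1.
Base case (m = 1): S(1) = 5, and the closed form gives 5. They agree.
Inductive step: assume the claim holds for m = i, so S(i) = i(4i^2 - i + 2).
Then S(i+1) = S(i) + (12i^2 + 10i + 5) = (i(4i^2 - i + 2)) + (12i^2 + 10i + 5).
Simplifying, S(i+1) = (i + 1)(4i^2 + 7i + 5) = (i+1)(4(i+1)^2 - (i+1) + 2),
which is the closed form with m = i+1.
By the principle of mathematical induction, the result holds for all m ≥ 1.

S(m) = m(4m^2 - m + 2)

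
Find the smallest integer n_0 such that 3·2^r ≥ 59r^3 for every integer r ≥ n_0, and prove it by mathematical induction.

n_0 = 17

At r = 16: 196608 < 241664, so the inequality fails and n_0 ≥ 17. We prove 3·2^r ≥ 59r^3 for all r ≥ 17.
For the base case r = 17: 3·2^r = 393216 and 59r^3 = 289867, so 393216 ≥ 289867.
Suppose the result is true for r = k, so 3·2^k ≥ 59k^3.
Then 3·2^(k + 1) = 2·(3·2^k) ≥ 2·(59k^3).
Also, for k ≥ 17 we have 2·(59k^3) ≥ 59(k+1)^3, since 2 ≥ (1 + 1/k)^3 for all k ≥ 17.
Combining, 3·2^(k + 1) ≥ 59(k+1)^3.
By the principle of mathematical induction, the result holds for all r ≥ 17.
Hence the smallest such n_0 is 17.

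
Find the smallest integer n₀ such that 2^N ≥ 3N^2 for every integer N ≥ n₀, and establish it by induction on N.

At N = 7: 128 < 147, so the inequality fails and n₀ ≥ 8. We prove 2^N ≥ 3N^2 for all N ≥ 8.
For the base case N = 8: 2^N = 256 and 3N^2 = 192, so 256 ≥ 192.
Inductive step: assume the claim holds for N = p, so 2^p ≥ 3p^2.
Then 2^(p + 1) = 2·(2^p) ≥ 2·(3p^2).
Also, for p ≥ 8 we have 2·(3p^2) ≥ 3(p+1)^2, since 2 ≥ (1 + 1/p)^2 for all p ≥ 8.
Combining, 2^(p + 1) ≥ 3(p+1)^2.
Hence, by induction on N, the claim holds for every N ≥ 8.
Hence the smallest such n₀ is 8.

n₀ = 8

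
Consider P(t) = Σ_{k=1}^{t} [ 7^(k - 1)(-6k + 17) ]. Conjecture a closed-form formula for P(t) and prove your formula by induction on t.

P(t) = 7^t(-t + 3) - 3

We claim P(t) = 7^t(-t + 3) - 3 for all t ≥ 1.
Base step (t = 1): P(1) = 11, and the closed form gives 11. They agree.
Suppose the result is true for t = k, so P(k) = 7^k(-k + 3) - 3.
Then P(k+1) = P(k) + (7^k(-6k + 11)) = (7^k(-k + 3) - 3) + (7^k(-6k + 11)).
Simplifying, P(k+1) = -7·7^k·k + 14·7^k - 3 = 7^(k+1)(-(k+1) + 3) - 3,
which is the closed form with t = k+1.
Hence, by induction on t, the claim holds for every t ≥ 1.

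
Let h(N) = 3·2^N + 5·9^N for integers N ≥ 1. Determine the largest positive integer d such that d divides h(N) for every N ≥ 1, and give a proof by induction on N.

d = 3

Computing the first values: h(1) = 51 and h(2) = 417; gcd(51, 417) = 3, so d ≤ 3.
We prove 3 | 3·2^N + 5·9^N for all N ≥ 1 by induction on N.
Base case (N = 1): h(1) = 51 = 3·(17), so 3 | h(1).
For the inductive step, assume it holds for an arbitrary r ≥ 1, i.e. 3 | h(r). Then
h(r+1) − 9·h(r) = (3·2^(r+1) + 5·9^(r+1)) − 9·(3·2^r + 5·9^r) = (3)·2^r·(2 − 9) = (-21)·2^r. Since 3 | h(r) by the inductive hypothesis, 3 | 9·h(r); and 3 | -21 since -21 = 3·-7. Therefore 3 | h(r+1).
This completes the induction.
Therefore the largest such d is 3.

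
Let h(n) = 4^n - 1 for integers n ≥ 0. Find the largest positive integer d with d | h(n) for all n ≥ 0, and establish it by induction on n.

d = 3

Computing the first values: h(0) = 0 and h(1) = 3; gcd(0, 3) = 3, so d ≤ 3.
We prove 3 | 4^n - 1 for all n ≥ 0 by induction on n.
For the base case n = 0: h(0) = 0 = 3·(0), so 3 | h(0).
Inductive step: suppose the statement holds for some j ≥ 0, i.e. 3 | h(j). Then
h(j+1) = 4^(j+1) - 1 = 4·(4^j - 1) + 3 = 4·h(j) + 3. The first term is divisible by 3 by the inductive hypothesis, and 3 is divisible by 3. Hence 3 | h(j+1).
Hence, by induction on n, the claim holds for every n ≥ 0.
Therefore the largest such d is 3.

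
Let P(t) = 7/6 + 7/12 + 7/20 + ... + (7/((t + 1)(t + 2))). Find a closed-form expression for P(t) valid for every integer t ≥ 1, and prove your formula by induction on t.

We claim P(t) = 7t/(2(t + 2)) for all t ≥ 1.
Base case (t = 1): P(1) = 7/6, and the closed form gives 7/6. They agree.
Inductive step: suppose the statement holds for some j ≥ 1, so P(j) = 7j/(2(j + 2)).
Then P(j+1) = P(j) + (7/((j + 2)(j + 3))) = (7j/(2(j + 2))) + (7/((j + 2)(j + 3))).
Simplifying, P(j+1) = 7(j + 1)/(2(j + 3)) = 7(j+1)/(2((j+1) + 2)),
which is the closed form with t = j+1.
By the principle of mathematical induction, the result holds for all t ≥ 1.

P(t) = 7t/(2(t + 2))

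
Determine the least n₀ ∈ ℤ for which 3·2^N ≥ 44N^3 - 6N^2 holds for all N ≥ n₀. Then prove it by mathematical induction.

n₀ = 16

At N = 15: 98304 < 147150, so the inequality fails and n₀ ≥ 16. We prove 3·2^N ≥ 44N^3 - 6N^2 for all N ≥ 16.
For the base case N = 16: 3·2^N = 196608 and 44N^3 - 6N^2 = 178688, so 196608 ≥ 178688.
Suppose the result is true for N = m, so 3·2^m ≥ 44m^3 - 6m^2.
Then 3·2^(m + 1) = 2·(3·2^m) ≥ 2·(44m^3 - 6m^2).
Also, for m ≥ 16 we have 2·(44m^3 - 6m^2) ≥ 44(m+1)^3 - 6(m+1)^2, since 2·(44m^3 - 6m^2) − (44(m+1)^3 - 6(m+1)^2) = 44m^3 - 138m^2 - 120m - 38, which is nonnegative for all m ≥ 16.
Combining, 3·2^(m + 1) ≥ 44(m+1)^3 - 6(m+1)^2.
By the principle of mathematical induction, the result holds for all N ≥ 16.
Hence the smallest such n₀ is 16.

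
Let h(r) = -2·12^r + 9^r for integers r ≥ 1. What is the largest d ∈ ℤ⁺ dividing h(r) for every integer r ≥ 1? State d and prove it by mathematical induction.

d = 3

Computing the first values: h(1) = -15 and h(2) = -207; gcd(-15, -207) = 3, so d ≤ 3.
We prove 3 | -2·12^r + 9^r for all r ≥ 1 by induction on r.
Base step (r = 1): h(1) = -15 = 3·(-5), so 3 | h(1).
Inductive step: suppose the statement holds for some k ≥ 1, i.e. 3 | h(k). Then
h(k+1) − 12·h(k) = (-2·12^(k+1) + 9^(k+1)) − 12·(-2·12^k + 9^k) = (1)·9^k·(9 − 12) = (-3)·9^k. Since 3 | h(k) by the inductive hypothesis, 3 | 12·h(k); and 3 | -3 since -3 = 3·-1. Therefore 3 | h(k+1).
By induction, the statement is established for all r ≥ 1.
Therefore the largest such d is 3.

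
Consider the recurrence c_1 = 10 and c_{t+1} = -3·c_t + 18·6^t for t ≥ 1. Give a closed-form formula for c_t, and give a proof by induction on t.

Computing the first terms: c_1 = 10, c_2 = 78, c_3 = 414. This suggests c_t = -2(-3)^(t - 1) + 2·6^t.
When t = 1: the formula gives 10 = 10 = c_1.
For the inductive step, assume it holds for an arbitrary k ≥ 1, so c_k = -2(-3)^(k - 1) + 2·6^k.
Then c_{k+1} = -3·c_k + 18·6^k = -3·(-2(-3)^(k - 1) + 2·6^k) + 18·6^k = -2(-3)^k + 2·6^(k + 1) = -2(-3)^((k+1) - 1) + 2·6^(k+1),
which is the claimed formula at t = k+1.
Hence, by induction on t, the claim holds for every t ≥ 1.

c_t = -2(-3)^(t - 1) + 2·6^t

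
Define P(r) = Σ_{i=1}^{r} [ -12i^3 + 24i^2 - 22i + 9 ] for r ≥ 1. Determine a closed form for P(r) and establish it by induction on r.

P(r) = -r(3r^3 - 2r^2 + 2r - 2)

We claim P(r) = -r(3r^3 - 2r^2 + 2r - 2) for all r ≥ 1.
When r = 1: P(1) = -1, and the closed form gives -1. They agree.
Inductive step: suppose the statement holds for some i ≥ 1, so P(i) = i(-3i^3 + 2i^2 - 2i + 2).
Then P(i+1) = P(i) + (-12i^3 - 12i^2 - 10i - 1) = (i(-3i^3 + 2i^2 - 2i + 2)) + (-12i^3 - 12i^2 - 10i - 1).
Simplifying, P(i+1) = -(i + 1)(3i^3 + 7i^2 + 7i + 1) = -(i+1)(3(i+1)^3 - 2(i+1)^2 + 2(i+1) - 2),
which is the closed form with r = i+1.
By induction, the statement is established for all r ≥ 1.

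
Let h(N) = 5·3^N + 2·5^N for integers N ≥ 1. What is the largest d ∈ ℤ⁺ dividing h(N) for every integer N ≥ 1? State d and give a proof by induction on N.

Computing the first values: h(1) = 25 and h(2) = 95; gcd(25, 95) = 5, so d ≤ 5.
We prove 5 | 5·3^N + 2·5^N for all N ≥ 1 by induction on N.
For the base case N = 1: h(1) = 25 = 5·(5), so 5 | h(1).
Inductive step: assume the claim holds for N = r, i.e. 5 | h(r). Then
h(r+1) − 5·h(r) = (5·3^(r+1) + 2·5^(r+1)) − 5·(5·3^r + 2·5^r) = (5)·3^r·(3 − 5) = (-10)·3^r. Since 5 | h(r) by the inductive hypothesis, 5 | 5·h(r); and 5 | -10 since -10 = 5·-2. Therefore 5 | h(r+1).
Hence, by induction on N, the claim holds for every N ≥ 1.
Therefore the largest such d is 5.

d = 5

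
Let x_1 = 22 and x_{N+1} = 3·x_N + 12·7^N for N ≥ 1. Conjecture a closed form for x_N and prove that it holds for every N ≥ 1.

Computing the first terms: x_1 = 22, x_2 = 150, x_3 = 1038. This suggests x_N = 3^(N - 1) + 3·7^N.
When N = 1: the formula gives 22 = 22 = x_1.
For the inductive step, assume it holds for an arbitrary j ≥ 1, so x_j = 3^(j - 1) + 3·7^j.
Then x_{j+1} = 3·x_j + 12·7^j = 3·(3^(j - 1) + 3·7^j) + 12·7^j = 3^j + 3·7^(j + 1) = 3^((j+1) - 1) + 3·7^(j+1),
which is the claimed formula at N = j+1.
By induction, the statement is established for all N ≥ 1.

x_N = 3^(N - 1) + 3·7^N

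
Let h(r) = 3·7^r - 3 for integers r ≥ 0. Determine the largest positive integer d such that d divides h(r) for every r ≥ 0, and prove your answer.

Computing the first values: h(0) = 0 and h(1) = 18; gcd(0, 18) = 18, so d ≤ 18.
We prove 18 | 3·7^r - 3 for all r ≥ 0 by induction on r.
Base case (r = 0): h(0) = 0 = 18·(0), so 18 | h(0).
Inductive step: assume the claim holds for r = p, i.e. 18 | h(p). Then
h(p+1) = 3·7^(p+1) - 3 = 7·(3·7^p - 3) + 18 = 7·h(p) + 18. The first term is divisible by 18 by the inductive hypothesis, and 18 is divisible by 18. Hence 18 | h(p+1).
This completes the induction.
Therefore the largest such d is 18.

d = 18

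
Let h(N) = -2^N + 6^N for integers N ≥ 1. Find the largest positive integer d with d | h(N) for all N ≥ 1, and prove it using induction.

Computing the first values: h(1) = 4 and h(2) = 32; gcd(4, 32) = 4, so d ≤ 4.
We prove 4 | -2^N + 6^N for all N ≥ 1 by induction on N.
Base step (N = 1): h(1) = 4 = 4·(1), so 4 | h(1).
For the inductive step, assume it holds for an arbitrary k ≥ 1, i.e. 4 | h(k). Then
6^{k+1} − 2^{k+1} = 6·6^k − 2·2^k = 6·(6^k − 2^k) + (4)·2^k. The first term is divisible by 4 by the inductive hypothesis, and the second term (4)·2^k is divisible by 4 since 4 | 4. Hence 4 | h(k+1).
By induction, the statement is established for all N ≥ 1.
Therefore the largest such d is 4.

d = 4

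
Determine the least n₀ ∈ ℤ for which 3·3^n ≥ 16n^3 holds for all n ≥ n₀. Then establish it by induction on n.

At n = 6: 2187 < 3456, so the inequality fails and n₀ ≥ 7. We prove 3·3^n ≥ 16n^3 for all n ≥ 7.
Base step (n = 7): 3·3^n = 6561 and 16n^3 = 5488, so 6561 ≥ 5488.
Inductive step: assume the claim holds for n = p, so 3·3^p ≥ 16p^3.
Then 3·3^(p + 1) = 3·(3·3^p) ≥ 3·(16p^3).
Also, for p ≥ 7 we have 3·(16p^3) ≥ 16(p+1)^3, since 3 ≥ (1 + 1/p)^3 for all p ≥ 7.
Combining, 3·3^(p + 1) ≥ 16(p+1)^3.
By the principle of mathematical induction, the result holds for all n ≥ 7.
Hence the smallest such n₀ is 7.

n₀ = 7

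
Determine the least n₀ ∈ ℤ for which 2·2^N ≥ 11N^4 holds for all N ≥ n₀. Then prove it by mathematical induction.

At N = 19: 1048576 < 1433531, so the inequality fails and n₀ ≥ 20. We prove 2·2^N ≥ 11N^4 for all N ≥ 20.
For the base case N = 20: 2·2^N = 2097152 and 11N^4 = 1760000, so 2097152 ≥ 1760000.
For the inductive step, assume it holds for an arbitrary k ≥ 20, so 2·2^k ≥ 11k^4.
Then 2·2^(k + 1) = 2·(2·2^k) ≥ 2·(11k^4).
Also, for k ≥ 20 we have 2·(11k^4) ≥ 11(k+1)^4, since 2 ≥ (1 + 1/k)^4 for all k ≥ 20.
Combining, 2·2^(k + 1) ≥ 11(k+1)^4.
This completes the induction.
Hence the smallest such n₀ is 20.

n₀ = 20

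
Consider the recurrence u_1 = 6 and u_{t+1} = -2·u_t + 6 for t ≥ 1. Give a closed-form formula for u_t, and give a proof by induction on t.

u_t = (-2)^(t + 1) + 2

Computing the first terms: u_1 = 6, u_2 = -6, u_3 = 18. This suggests u_t = (-2)^(t + 1) + 2.
Base case (t = 1): the formula gives 6 = 6 = u_1.
Inductive step: suppose the statement holds for some k ≥ 1, so u_k = (-2)^(k + 1) + 2.
Then u_{k+1} = -2·u_k + 6 = -2·((-2)^(k + 1) + 2) + 6 = (-2)^(k + 2) + 2 = (-2)^((k+1) + 1) + 2,
which is the claimed formula at t = k+1.
This completes the induction.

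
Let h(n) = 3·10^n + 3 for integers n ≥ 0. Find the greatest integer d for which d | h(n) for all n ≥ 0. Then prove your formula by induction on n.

d = 3

Computing the first values: h(0) = 6 and h(1) = 33; gcd(6, 33) = 3, so d ≤ 3.
We prove 3 | 3·10^n + 3 for all n ≥ 0 by induction on n.
When n = 0: h(0) = 6 = 3·(2), so 3 | h(0).
Inductive step: suppose the statement holds for some k ≥ 0, i.e. 3 | h(k). Then
h(k+1) = 3·10^(k+1) + 3 = 10·(3·10^k + 3) - 27 = 10·h(k) - 27. The first term is divisible by 3 by the inductive hypothesis, and -27 is divisible by 3. Hence 3 | h(k+1).
This completes the induction.
Therefore the largest such d is 3.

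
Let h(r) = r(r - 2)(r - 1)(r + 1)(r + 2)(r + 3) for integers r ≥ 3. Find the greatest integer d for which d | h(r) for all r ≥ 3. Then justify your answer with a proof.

Computing the first values: h(3) = 720 and h(4) = 5040; gcd(720, 5040) = 720, so d ≤ 720.
We prove 720 | r(r - 2)(r - 1)(r + 1)(r + 2)(r + 3) for all r ≥ 3 by induction on r.
Base case (r = 3): h(3) = 720 = 720·(1), so 720 | h(3).
For the inductive step, assume it holds for an arbitrary p ≥ 3, i.e. 720 | h(p). Then
h(p+1) − h(p) = (p-1)·p·(p+1)·(p+2)·(p+3)·(p+4) − (p-2)·(p-1)·p·(p+1)·(p+2)·(p+3) = (p-1)·p·(p+1)·(p+2)·(p+3)·[(p+4) − (p-2)] = 6·(p-1)·p·(p+1)·(p+2)·(p+3). The product of 5 consecutive integers is divisible by (5)! = 120, so h(p+1) − h(p) is divisible by 6·120 = 720. By the inductive hypothesis 720 | h(p), hence 720 | h(p+1).
Hence, by induction on r, the claim holds for every r ≥ 3.
Therefore the largest such d is 720.

d = 720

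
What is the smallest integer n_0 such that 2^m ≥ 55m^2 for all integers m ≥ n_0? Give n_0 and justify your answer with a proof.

n_0 = 14

At m = 13: 8192 < 9295, so the inequality fails and n_0 ≥ 14. We prove 2^m ≥ 55m^2 for all m ≥ 14.
For the base case m = 14: 2^m = 16384 and 55m^2 = 10780, so 16384 ≥ 10780.
Suppose the result is true for m = i, so 2^i ≥ 55i^2.
Then 2^(i + 1) = 2·(2^i) ≥ 2·(55i^2).
Also, for i ≥ 14 we have 2·(55i^2) ≥ 55(i+1)^2, since 2 ≥ (1 + 1/i)^2 for all i ≥ 14.
Combining, 2^(i + 1) ≥ 55(i+1)^2.
By the principle of mathematical induction, the result holds for all m ≥ 14.
Hence the smallest such n_0 is 14.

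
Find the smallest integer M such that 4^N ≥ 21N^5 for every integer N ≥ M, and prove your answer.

M = 11

At N = 10: 1048576 < 2100000, so the inequality fails and M ≥ 11. We prove 4^N ≥ 21N^5 for all N ≥ 11.
When N = 11: 4^N = 4194304 and 21N^5 = 3382071, so 4194304 ≥ 3382071.
For the inductive step, assume it holds for an arbitrary i ≥ 11, so 4^i ≥ 21i^5.
Then 4^(i + 1) = 4·(4^i) ≥ 4·(21i^5).
Also, for i ≥ 11 we have 4·(21i^5) ≥ 21(i+1)^5, since 4 ≥ (1 + 1/i)^5 for all i ≥ 11.
Combining, 4^(i + 1) ≥ 21(i+1)^5.
By induction, the statement is established for all N ≥ 11.
Hence the smallest such M is 11.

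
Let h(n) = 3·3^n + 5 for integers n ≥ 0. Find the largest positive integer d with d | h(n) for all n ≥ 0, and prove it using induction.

d = 2

Computing the first values: h(0) = 8 and h(1) = 14; gcd(8, 14) = 2, so d ≤ 2.
We prove 2 | 3·3^n + 5 for all n ≥ 0 by induction on n.
For the base case n = 0: h(0) = 8 = 2·(4), so 2 | h(0).
For the inductive step, assume it holds for an arbitrary r ≥ 0, i.e. 2 | h(r). Then
h(r+1) = 3·3^(r+1) + 5 = 3·(3·3^r + 5) - 10 = 3·h(r) - 10. The first term is divisible by 2 by the inductive hypothesis, and -10 is divisible by 2. Hence 2 | h(r+1).
By the principle of mathematical induction, the result holds for all n ≥ 0.
Therefore the largest such d is 2.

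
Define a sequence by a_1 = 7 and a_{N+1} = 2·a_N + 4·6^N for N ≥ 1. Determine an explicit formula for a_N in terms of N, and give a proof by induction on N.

a_N = 2^(N - 1) + 6^N

Computing the first terms: a_1 = 7, a_2 = 38, a_3 = 220. This suggests a_N = 2^(N - 1) + 6^N.
When N = 1: the formula gives 7 = 7 = a_1.
Inductive step: assume the claim holds for N = m, so a_m = 2^(m - 1) + 6^m.
Then a_{m+1} = 2·a_m + 4·6^m = 2·(2^(m - 1) + 6^m) + 4·6^m = 2^m + 6^(m + 1) = 2^((m+1) - 1) + 6^(m+1),
which is the claimed formula at N = m+1.
By induction, the statement is established for all N ≥ 1.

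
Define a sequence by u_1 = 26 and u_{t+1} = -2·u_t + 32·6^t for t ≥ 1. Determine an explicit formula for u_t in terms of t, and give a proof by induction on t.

Computing the first terms: u_1 = 26, u_2 = 140, u_3 = 872. This suggests u_t = -(-2)^t + 4·6^t.
Base case (t = 1): the formula gives 26 = 26 = u_1.
For the inductive step, assume it holds for an arbitrary i ≥ 1, so u_i = -(-2)^i + 4·6^i.
Then u_{i+1} = -2·u_i + 32·6^i = -2·(-(-2)^i + 4·6^i) + 32·6^i = -(-2)^(i + 1) + 4·6^(i + 1),
which is the claimed formula at t = i+1.
By induction, the statement is established for all t ≥ 1.

u_t = -(-2)^t + 4·6^t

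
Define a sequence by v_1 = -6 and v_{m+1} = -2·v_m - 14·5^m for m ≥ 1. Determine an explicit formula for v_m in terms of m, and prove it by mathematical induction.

v_m = (-2)^(m + 1) - 2·5^m

Computing the first terms: v_1 = -6, v_2 = -58, v_3 = -234. This suggests v_m = (-2)^(m + 1) - 2·5^m.
When m = 1: the formula gives -6 = -6 = v_1.
Suppose the result is true for m = r, so v_r = (-2)^(r + 1) - 2·5^r.
Then v_{r+1} = -2·v_r - 14·5^r = -2·((-2)^(r + 1) - 2·5^r) - 14·5^r = (-2)^(r + 2) - 2·5^(r + 1) = (-2)^((r+1) + 1) - 2·5^(r+1),
which is the claimed formula at m = r+1.
This completes the induction.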